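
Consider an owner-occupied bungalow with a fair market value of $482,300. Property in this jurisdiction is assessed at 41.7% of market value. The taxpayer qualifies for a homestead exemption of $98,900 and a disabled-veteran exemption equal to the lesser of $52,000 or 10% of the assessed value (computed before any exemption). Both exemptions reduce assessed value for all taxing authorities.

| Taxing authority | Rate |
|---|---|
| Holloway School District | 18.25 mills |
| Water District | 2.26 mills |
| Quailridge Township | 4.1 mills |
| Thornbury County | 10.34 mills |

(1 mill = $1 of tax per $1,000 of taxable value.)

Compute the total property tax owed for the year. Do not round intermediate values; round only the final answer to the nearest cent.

$2,869.65

Assessed value = $482,300 × 0.417 = $201,119.1
Disabled-veteran exemption = min($52,000, 10% × $201,119.1) = min($52,000, $20,111.91) = $20,111.91 (percentage binds)
Taxable value = $201,119.1 − $98,900 − $20,111.91 = $82,107.19
Holloway School District: $82,107.19 × 0.01825 = $1,498.4562175
Water District: $82,107.19 × 0.00226 = $185.5622494
Quailridge Township: $82,107.19 × 0.0041 = $336.639479
Thornbury County: $82,107.19 × 0.01034 = $848.9883446
Total = $2,869.6462905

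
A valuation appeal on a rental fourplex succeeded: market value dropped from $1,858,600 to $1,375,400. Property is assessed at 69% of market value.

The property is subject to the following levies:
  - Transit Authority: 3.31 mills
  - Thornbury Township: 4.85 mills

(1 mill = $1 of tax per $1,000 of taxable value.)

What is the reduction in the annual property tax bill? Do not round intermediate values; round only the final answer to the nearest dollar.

$2,721

Old assessed value = $1,858,600 × 0.69 = $1,282,434
New assessed value = $1,375,400 × 0.69 = $949,026
Combined rate = 0.00331 + 0.00485 = 0.00816
Old tax = $1,282,434 × 0.00816 = $10,464.66144
New tax = $949,026 × 0.00816 = $7,744.05216
Reduction = $10,464.66144 − $7,744.05216 = $2,720.60928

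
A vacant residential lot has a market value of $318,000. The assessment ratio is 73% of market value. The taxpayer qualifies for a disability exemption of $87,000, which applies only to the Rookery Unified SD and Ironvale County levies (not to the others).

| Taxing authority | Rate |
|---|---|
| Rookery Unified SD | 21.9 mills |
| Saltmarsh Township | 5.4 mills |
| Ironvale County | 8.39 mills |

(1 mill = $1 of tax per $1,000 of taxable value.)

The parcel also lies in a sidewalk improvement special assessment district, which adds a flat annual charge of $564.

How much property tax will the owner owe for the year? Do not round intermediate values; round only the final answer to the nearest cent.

Assessed value = $318,000 × 0.73 = $232,140
Rookery Unified SD: ($232,140 − $87,000) × 0.0219 = $145,140 × 0.0219 = $3,178.566
Saltmarsh Township: $232,140 × 0.0054 = $1,253.556
Ironvale County: ($232,140 − $87,000) × 0.00839 = $145,140 × 0.00839 = $1,217.7246
Levies subtotal = $5,649.8466
Total = $5,649.8466 + $564 = $6,213.8466

$6,213.85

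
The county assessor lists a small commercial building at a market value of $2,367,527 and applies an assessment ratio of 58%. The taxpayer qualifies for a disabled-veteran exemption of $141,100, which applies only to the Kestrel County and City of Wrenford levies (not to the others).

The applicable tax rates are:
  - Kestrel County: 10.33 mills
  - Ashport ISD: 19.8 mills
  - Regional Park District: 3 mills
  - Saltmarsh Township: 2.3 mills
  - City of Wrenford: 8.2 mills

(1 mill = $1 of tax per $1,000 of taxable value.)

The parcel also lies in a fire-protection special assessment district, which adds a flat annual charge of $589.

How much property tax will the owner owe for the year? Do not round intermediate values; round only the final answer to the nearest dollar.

$57,886

Assessed value = $2,367,527 × 0.58 = $1,373,165.66
Kestrel County: ($1,373,165.66 − $141,100) × 0.01033 = $1,232,065.66 × 0.01033 = $12,727.2382678
Ashport ISD: $1,373,165.66 × 0.0198 = $27,188.680068
Regional Park District: $1,373,165.66 × 0.003 = $4,119.49698
Saltmarsh Township: $1,373,165.66 × 0.0023 = $3,158.281018
City of Wrenford: ($1,373,165.66 − $141,100) × 0.0082 = $1,232,065.66 × 0.0082 = $10,102.938412
Levies subtotal = $57,296.6347458
Total = $57,296.6347458 + $589 = $57,885.6347458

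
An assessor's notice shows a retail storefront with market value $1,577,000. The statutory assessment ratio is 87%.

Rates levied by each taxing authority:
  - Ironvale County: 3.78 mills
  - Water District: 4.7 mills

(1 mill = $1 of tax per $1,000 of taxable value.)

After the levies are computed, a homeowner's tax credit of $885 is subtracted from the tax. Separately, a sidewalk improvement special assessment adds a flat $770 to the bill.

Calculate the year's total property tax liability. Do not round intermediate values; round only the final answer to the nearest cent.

Assessed value = $1,577,000 × 0.87 = $1,371,990
Ironvale County: $1,371,990 × 0.00378 = $5,186.1222
Water District: $1,371,990 × 0.0047 = $6,448.353
Levies subtotal = $11,634.4752
After credit = $11,634.4752 − $885 = $10,749.4752
Total = $10,749.4752 + $770 = $11,519.4752

$11,519.48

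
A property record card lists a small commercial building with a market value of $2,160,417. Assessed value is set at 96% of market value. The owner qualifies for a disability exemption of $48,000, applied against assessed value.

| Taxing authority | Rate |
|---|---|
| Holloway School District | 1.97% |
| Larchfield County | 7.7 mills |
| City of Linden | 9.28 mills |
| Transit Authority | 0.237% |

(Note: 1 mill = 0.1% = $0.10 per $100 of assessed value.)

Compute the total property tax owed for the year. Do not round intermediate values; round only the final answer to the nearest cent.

Assessed value = $2,160,417 × 0.96 = $2,074,000.32
Taxable value = $2,074,000.32 − $48,000 = $2,026,000.32
Holloway School District: $2,026,000.32 × 0.0197 = $39,912.206304
Larchfield County: $2,026,000.32 × 0.0077 = $15,600.202464
City of Linden: $2,026,000.32 × 0.00928 = $18,801.2829696
Transit Authority: $2,026,000.32 × 0.00237 = $4,801.6207584
Total = $79,115.312496

$79,115.31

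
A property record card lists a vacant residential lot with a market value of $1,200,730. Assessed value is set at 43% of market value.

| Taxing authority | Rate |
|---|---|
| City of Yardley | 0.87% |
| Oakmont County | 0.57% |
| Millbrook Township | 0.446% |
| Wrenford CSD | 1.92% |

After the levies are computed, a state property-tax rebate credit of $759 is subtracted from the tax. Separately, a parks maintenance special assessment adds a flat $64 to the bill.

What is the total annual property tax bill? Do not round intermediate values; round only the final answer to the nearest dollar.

Assessed value = $1,200,730 × 0.43 = $516,313.9
City of Yardley: $516,313.9 × 0.0087 = $4,491.93093
Oakmont County: $516,313.9 × 0.0057 = $2,942.98923
Millbrook Township: $516,313.9 × 0.00446 = $2,302.759994
Wrenford CSD: $516,313.9 × 0.0192 = $9,913.22688
Levies subtotal = $19,650.907034
After credit = $19,650.907034 − $759 = $18,891.907034
Total = $18,891.907034 + $64 = $18,955.907034

$18,956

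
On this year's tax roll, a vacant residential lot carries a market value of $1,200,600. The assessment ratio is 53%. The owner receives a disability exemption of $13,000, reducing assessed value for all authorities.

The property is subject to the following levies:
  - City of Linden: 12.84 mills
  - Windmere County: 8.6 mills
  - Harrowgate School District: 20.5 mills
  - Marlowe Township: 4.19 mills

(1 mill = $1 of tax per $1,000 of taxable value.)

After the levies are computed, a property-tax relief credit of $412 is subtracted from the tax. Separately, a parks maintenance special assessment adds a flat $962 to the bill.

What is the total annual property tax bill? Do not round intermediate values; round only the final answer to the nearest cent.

$29,303.66

Assessed value = $1,200,600 × 0.53 = $636,318
Taxable value = $636,318 − $13,000 = $623,318
City of Linden: $623,318 × 0.01284 = $8,003.40312
Windmere County: $623,318 × 0.0086 = $5,360.5348
Harrowgate School District: $623,318 × 0.0205 = $12,778.019
Marlowe Township: $623,318 × 0.00419 = $2,611.70242
Levies subtotal = $28,753.65934
After credit = $28,753.65934 − $412 = $28,341.65934
Total = $28,341.65934 + $962 = $29,303.65934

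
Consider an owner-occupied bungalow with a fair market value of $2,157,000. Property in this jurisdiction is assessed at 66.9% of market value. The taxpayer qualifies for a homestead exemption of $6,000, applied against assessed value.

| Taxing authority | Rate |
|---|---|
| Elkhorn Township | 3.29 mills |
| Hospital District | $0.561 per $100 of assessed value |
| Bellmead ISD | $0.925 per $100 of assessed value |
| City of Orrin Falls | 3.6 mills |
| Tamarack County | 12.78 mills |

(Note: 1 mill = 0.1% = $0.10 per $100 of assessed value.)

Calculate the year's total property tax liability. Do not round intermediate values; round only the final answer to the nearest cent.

$49,620.75

Assessed value = $2,157,000 × 0.669 = $1,443,033
Taxable value = $1,443,033 − $6,000 = $1,437,033
Elkhorn Township: $1,437,033 × 0.00329 = $4,727.83857
Hospital District: $1,437,033 × 0.00561 = $8,061.75513
Bellmead ISD: $1,437,033 × 0.00925 = $13,292.55525
City of Orrin Falls: $1,437,033 × 0.0036 = $5,173.3188
Tamarack County: $1,437,033 × 0.01278 = $18,365.28174
Total = $49,620.74949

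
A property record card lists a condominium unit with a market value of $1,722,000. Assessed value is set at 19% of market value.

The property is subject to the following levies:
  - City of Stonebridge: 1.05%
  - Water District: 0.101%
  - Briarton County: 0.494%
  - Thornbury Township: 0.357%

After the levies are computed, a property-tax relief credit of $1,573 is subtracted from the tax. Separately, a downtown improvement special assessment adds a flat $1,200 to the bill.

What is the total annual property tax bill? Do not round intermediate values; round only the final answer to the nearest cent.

$6,177.14

Assessed value = $1,722,000 × 0.19 = $327,180
City of Stonebridge: $327,180 × 0.0105 = $3,435.39
Water District: $327,180 × 0.00101 = $330.4518
Briarton County: $327,180 × 0.00494 = $1,616.2692
Thornbury Township: $327,180 × 0.00357 = $1,168.0326
Levies subtotal = $6,550.1436
After credit = $6,550.1436 − $1,573 = $4,977.1436
Total = $4,977.1436 + $1,200 = $6,177.1436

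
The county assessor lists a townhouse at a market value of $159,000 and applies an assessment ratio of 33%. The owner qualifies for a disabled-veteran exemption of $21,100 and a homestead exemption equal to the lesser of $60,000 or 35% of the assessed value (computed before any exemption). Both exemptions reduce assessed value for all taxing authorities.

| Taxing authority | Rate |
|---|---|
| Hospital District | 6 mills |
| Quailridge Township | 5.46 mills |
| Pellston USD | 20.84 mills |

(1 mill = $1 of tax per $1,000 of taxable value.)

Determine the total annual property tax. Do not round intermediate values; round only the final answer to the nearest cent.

Assessed value = $159,000 × 0.33 = $52,470
Homestead exemption = min($60,000, 35% × $52,470) = min($60,000, $18,364.5) = $18,364.5 (percentage binds)
Taxable value = $52,470 − $21,100 − $18,364.5 = $13,005.5
Hospital District: $13,005.5 × 0.006 = $78.033
Quailridge Township: $13,005.5 × 0.00546 = $71.01003
Pellston USD: $13,005.5 × 0.02084 = $271.03462
Total = $420.07765

$420.08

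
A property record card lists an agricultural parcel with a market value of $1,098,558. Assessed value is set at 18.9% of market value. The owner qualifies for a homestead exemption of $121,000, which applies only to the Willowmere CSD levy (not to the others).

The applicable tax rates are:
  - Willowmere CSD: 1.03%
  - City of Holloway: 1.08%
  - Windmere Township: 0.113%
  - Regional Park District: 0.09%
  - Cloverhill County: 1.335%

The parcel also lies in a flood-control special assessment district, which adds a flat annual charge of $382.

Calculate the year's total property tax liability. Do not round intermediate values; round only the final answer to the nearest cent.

$6,709.95

Assessed value = $1,098,558 × 0.189 = $207,627.462
Willowmere CSD: ($207,627.462 − $121,000) × 0.0103 = $86,627.462 × 0.0103 = $892.2628586
City of Holloway: $207,627.462 × 0.0108 = $2,242.3765896
Windmere Township: $207,627.462 × 0.00113 = $234.61903206
Regional Park District: $207,627.462 × 0.0009 = $186.8647158
Cloverhill County: $207,627.462 × 0.01335 = $2,771.8266177
Levies subtotal = $6,327.94981376
Total = $6,327.94981376 + $382 = $6,709.94981376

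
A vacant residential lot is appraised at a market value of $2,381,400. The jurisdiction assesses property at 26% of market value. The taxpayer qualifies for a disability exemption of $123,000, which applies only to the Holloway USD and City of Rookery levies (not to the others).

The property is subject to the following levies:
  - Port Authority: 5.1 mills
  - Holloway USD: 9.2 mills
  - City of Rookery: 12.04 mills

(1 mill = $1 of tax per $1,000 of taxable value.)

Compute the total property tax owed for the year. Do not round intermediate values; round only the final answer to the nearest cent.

$13,696.26

Assessed value = $2,381,400 × 0.26 = $619,164
Port Authority: $619,164 × 0.0051 = $3,157.7364
Holloway USD: ($619,164 − $123,000) × 0.0092 = $496,164 × 0.0092 = $4,564.7088
City of Rookery: ($619,164 − $123,000) × 0.01204 = $496,164 × 0.01204 = $5,973.81456
Total = $13,696.25976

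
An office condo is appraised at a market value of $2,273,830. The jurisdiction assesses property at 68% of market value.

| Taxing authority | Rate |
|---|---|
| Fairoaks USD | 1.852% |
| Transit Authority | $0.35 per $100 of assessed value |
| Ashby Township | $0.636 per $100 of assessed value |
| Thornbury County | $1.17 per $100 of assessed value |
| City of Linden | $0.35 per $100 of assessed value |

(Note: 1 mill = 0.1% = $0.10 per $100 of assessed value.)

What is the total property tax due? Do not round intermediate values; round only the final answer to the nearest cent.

$67,383.59

Assessed value = $2,273,830 × 0.68 = $1,546,204.4
Fairoaks USD: $1,546,204.4 × 0.01852 = $28,635.705488
Transit Authority: $1,546,204.4 × 0.0035 = $5,411.7154
Ashby Township: $1,546,204.4 × 0.00636 = $9,833.859984
Thornbury County: $1,546,204.4 × 0.0117 = $18,090.59148
City of Linden: $1,546,204.4 × 0.0035 = $5,411.7154
Total = $67,383.587752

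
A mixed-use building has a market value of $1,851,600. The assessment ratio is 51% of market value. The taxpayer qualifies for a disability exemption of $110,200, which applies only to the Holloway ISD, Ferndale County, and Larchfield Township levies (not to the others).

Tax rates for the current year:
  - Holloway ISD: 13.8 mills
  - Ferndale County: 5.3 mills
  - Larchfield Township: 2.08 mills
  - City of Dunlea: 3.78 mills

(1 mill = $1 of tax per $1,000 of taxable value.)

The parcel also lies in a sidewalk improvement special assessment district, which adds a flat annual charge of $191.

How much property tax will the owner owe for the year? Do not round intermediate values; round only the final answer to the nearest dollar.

Assessed value = $1,851,600 × 0.51 = $944,316
Holloway ISD: ($944,316 − $110,200) × 0.0138 = $834,116 × 0.0138 = $11,510.8008
Ferndale County: ($944,316 − $110,200) × 0.0053 = $834,116 × 0.0053 = $4,420.8148
Larchfield Township: ($944,316 − $110,200) × 0.00208 = $834,116 × 0.00208 = $1,734.96128
City of Dunlea: $944,316 × 0.00378 = $3,569.51448
Levies subtotal = $21,236.09136
Total = $21,236.09136 + $191 = $21,427.09136

$21,427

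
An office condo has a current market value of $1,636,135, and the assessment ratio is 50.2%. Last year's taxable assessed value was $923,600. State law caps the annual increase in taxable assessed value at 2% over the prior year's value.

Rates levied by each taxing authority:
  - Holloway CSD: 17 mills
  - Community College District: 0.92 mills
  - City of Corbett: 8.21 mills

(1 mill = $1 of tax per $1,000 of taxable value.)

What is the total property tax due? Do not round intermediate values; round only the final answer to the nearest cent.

Uncapped assessed value = $1,636,135 × 0.502 = $821,339.77
Cap limit = $923,600 × 1.02 = $942,072
Taxable assessed value = min($821,339.77, $942,072) = $821,339.77 (cap does not bind)
Holloway CSD: $821,339.77 × 0.017 = $13,962.77609
Community College District: $821,339.77 × 0.00092 = $755.6325884
City of Corbett: $821,339.77 × 0.00821 = $6,743.1995117
Total = $21,461.6081901

$21,461.61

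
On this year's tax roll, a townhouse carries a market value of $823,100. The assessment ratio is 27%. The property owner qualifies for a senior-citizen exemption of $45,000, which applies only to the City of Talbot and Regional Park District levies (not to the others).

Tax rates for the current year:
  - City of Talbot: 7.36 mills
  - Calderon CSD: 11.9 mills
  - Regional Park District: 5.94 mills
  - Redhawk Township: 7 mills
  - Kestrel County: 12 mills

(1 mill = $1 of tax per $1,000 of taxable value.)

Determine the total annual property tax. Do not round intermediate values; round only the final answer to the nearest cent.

Assessed value = $823,100 × 0.27 = $222,237
City of Talbot: ($222,237 − $45,000) × 0.00736 = $177,237 × 0.00736 = $1,304.46432
Calderon CSD: $222,237 × 0.0119 = $2,644.6203
Regional Park District: ($222,237 − $45,000) × 0.00594 = $177,237 × 0.00594 = $1,052.78778
Redhawk Township: $222,237 × 0.007 = $1,555.659
Kestrel County: $222,237 × 0.012 = $2,666.844
Total = $9,224.3754

$9,224.38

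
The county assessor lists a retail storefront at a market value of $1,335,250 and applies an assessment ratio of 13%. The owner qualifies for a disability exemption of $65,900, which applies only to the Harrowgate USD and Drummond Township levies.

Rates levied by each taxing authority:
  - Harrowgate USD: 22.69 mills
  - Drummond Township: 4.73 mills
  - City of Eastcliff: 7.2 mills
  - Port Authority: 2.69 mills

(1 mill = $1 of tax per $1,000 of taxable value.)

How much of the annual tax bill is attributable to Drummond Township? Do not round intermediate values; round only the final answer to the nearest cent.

Assessed value = $1,335,250 × 0.13 = $173,582.5
Drummond Township taxable value = $173,582.5 − $65,900 = $107,682.5
Drummond Township levy = $107,682.5 × 0.00473 = $509.338225

$509.34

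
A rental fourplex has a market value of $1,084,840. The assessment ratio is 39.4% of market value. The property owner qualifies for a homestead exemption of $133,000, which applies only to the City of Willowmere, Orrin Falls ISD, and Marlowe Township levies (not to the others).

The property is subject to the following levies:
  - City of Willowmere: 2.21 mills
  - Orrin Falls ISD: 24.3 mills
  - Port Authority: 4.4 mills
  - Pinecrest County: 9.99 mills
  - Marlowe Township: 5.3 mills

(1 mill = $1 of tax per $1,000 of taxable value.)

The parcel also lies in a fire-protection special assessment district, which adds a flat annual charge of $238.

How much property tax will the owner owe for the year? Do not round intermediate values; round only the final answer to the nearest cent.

$15,754.40

Assessed value = $1,084,840 × 0.394 = $427,426.96
City of Willowmere: ($427,426.96 − $133,000) × 0.00221 = $294,426.96 × 0.00221 = $650.6835816
Orrin Falls ISD: ($427,426.96 − $133,000) × 0.0243 = $294,426.96 × 0.0243 = $7,154.575128
Port Authority: $427,426.96 × 0.0044 = $1,880.678624
Pinecrest County: $427,426.96 × 0.00999 = $4,269.9953304
Marlowe Township: ($427,426.96 − $133,000) × 0.0053 = $294,426.96 × 0.0053 = $1,560.462888
Levies subtotal = $15,516.395552
Total = $15,516.395552 + $238 = $15,754.395552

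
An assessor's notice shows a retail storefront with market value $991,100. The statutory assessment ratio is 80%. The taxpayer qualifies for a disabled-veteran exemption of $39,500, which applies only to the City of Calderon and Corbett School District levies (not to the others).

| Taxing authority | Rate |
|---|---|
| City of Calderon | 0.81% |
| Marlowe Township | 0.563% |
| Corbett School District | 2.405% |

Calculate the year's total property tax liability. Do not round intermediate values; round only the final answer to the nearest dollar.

$28,685

Assessed value = $991,100 × 0.8 = $792,880
City of Calderon: ($792,880 − $39,500) × 0.0081 = $753,380 × 0.0081 = $6,102.378
Marlowe Township: $792,880 × 0.00563 = $4,463.9144
Corbett School District: ($792,880 − $39,500) × 0.02405 = $753,380 × 0.02405 = $18,118.789
Total = $28,685.0814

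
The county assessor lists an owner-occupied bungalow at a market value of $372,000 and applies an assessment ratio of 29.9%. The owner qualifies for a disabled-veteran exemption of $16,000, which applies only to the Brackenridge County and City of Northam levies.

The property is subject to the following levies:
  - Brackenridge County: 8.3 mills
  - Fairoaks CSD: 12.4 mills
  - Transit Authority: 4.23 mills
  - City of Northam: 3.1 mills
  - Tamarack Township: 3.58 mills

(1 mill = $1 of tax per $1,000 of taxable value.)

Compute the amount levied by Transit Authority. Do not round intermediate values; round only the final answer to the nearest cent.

Assessed value = $372,000 × 0.299 = $111,228
Transit Authority taxable value = $111,228 (exemption does not apply)
Transit Authority levy = $111,228 × 0.00423 = $470.49444

$470.49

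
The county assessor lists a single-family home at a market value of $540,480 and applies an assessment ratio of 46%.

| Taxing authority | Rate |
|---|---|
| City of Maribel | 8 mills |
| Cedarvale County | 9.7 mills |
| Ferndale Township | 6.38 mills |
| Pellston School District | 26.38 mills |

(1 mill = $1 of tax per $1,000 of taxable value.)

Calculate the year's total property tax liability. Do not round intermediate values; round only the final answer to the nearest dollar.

Assessed value = $540,480 × 0.46 = $248,620.8
City of Maribel: $248,620.8 × 0.008 = $1,988.9664
Cedarvale County: $248,620.8 × 0.0097 = $2,411.62176
Ferndale Township: $248,620.8 × 0.00638 = $1,586.200704
Pellston School District: $248,620.8 × 0.02638 = $6,558.616704
Total = $1,988.9664 + $2,411.62176 + $1,586.200704 + $6,558.616704 = $12,545.405568

$12,545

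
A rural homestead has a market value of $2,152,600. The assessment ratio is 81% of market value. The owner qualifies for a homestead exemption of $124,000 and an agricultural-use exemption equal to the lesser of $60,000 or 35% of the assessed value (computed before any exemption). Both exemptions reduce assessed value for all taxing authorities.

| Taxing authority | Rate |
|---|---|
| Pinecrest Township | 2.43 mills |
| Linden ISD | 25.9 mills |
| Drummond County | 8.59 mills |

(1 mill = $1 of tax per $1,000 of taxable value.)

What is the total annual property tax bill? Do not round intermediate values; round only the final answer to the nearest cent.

$57,580.65

Assessed value = $2,152,600 × 0.81 = $1,743,606
Agricultural-use exemption = min($60,000, 35% × $1,743,606) = min($60,000, $610,262.1) = $60,000 (dollar cap binds)
Taxable value = $1,743,606 − $124,000 − $60,000 = $1,559,606
Pinecrest Township: $1,559,606 × 0.00243 = $3,789.84258
Linden ISD: $1,559,606 × 0.0259 = $40,393.7954
Drummond County: $1,559,606 × 0.00859 = $13,397.01554
Total = $57,580.65352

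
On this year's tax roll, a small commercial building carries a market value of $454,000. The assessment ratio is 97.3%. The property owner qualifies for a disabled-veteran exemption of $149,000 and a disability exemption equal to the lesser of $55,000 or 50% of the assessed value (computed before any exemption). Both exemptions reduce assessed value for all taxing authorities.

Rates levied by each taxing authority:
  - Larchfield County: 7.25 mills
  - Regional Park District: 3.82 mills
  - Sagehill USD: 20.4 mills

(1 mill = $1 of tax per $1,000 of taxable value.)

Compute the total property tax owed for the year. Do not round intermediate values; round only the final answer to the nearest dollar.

Assessed value = $454,000 × 0.973 = $441,742
Disability exemption = min($55,000, 50% × $441,742) = min($55,000, $220,871) = $55,000 (dollar cap binds)
Taxable value = $441,742 − $149,000 − $55,000 = $237,742
Larchfield County: $237,742 × 0.00725 = $1,723.6295
Regional Park District: $237,742 × 0.00382 = $908.17444
Sagehill USD: $237,742 × 0.0204 = $4,849.9368
Total = $7,481.74074

$7,482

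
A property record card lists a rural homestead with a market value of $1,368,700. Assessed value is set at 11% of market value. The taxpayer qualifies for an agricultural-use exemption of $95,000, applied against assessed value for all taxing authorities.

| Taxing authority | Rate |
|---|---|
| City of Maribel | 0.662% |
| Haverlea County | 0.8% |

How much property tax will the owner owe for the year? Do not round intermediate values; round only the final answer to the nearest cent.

Assessed value = $1,368,700 × 0.11 = $150,557
Taxable value = $150,557 − $95,000 = $55,557
City of Maribel: $55,557 × 0.00662 = $367.78734
Haverlea County: $55,557 × 0.008 = $444.456
Total = $367.78734 + $444.456 = $812.24334

$812.24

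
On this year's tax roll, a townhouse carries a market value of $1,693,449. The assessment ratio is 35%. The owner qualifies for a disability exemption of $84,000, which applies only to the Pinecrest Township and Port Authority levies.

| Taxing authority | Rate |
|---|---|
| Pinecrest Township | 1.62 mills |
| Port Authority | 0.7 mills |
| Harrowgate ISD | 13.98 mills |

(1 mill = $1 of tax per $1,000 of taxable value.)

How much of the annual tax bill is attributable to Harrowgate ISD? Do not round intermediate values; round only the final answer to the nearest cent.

$8,286.05

Assessed value = $1,693,449 × 0.35 = $592,707.15
Harrowgate ISD taxable value = $592,707.15 (exemption does not apply)
Harrowgate ISD levy = $592,707.15 × 0.01398 = $8,286.045957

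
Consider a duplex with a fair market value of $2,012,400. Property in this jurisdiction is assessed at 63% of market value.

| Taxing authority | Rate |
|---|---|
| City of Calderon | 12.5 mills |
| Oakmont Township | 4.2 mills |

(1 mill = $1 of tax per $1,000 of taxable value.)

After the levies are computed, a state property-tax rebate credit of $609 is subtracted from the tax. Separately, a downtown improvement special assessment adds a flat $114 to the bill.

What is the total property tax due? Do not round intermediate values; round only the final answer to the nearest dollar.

Assessed value = $2,012,400 × 0.63 = $1,267,812
City of Calderon: $1,267,812 × 0.0125 = $15,847.65
Oakmont Township: $1,267,812 × 0.0042 = $5,324.8104
Levies subtotal = $21,172.4604
After credit = $21,172.4604 − $609 = $20,563.4604
Total = $20,563.4604 + $114 = $20,677.4604

$20,677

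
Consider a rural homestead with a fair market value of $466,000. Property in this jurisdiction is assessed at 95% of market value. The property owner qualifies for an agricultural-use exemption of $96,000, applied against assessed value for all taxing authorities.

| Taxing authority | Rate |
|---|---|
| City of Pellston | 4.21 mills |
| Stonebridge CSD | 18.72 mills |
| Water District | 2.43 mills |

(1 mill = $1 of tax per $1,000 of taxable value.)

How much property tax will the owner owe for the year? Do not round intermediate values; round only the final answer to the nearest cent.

Assessed value = $466,000 × 0.95 = $442,700
Taxable value = $442,700 − $96,000 = $346,700
City of Pellston: $346,700 × 0.00421 = $1,459.607
Stonebridge CSD: $346,700 × 0.01872 = $6,490.224
Water District: $346,700 × 0.00243 = $842.481
Total = $1,459.607 + $6,490.224 + $842.481 = $8,792.312

$8,792.31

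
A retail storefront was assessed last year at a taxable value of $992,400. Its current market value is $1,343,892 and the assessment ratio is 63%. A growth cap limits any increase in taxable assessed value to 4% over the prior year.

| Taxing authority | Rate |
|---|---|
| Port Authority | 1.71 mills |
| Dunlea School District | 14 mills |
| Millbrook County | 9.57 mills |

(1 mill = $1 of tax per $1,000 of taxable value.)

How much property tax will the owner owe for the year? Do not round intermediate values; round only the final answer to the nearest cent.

$21,403.36

Uncapped assessed value = $1,343,892 × 0.63 = $846,651.96
Cap limit = $992,400 × 1.04 = $1,032,096
Taxable assessed value = min($846,651.96, $1,032,096) = $846,651.96 (cap does not bind)
Port Authority: $846,651.96 × 0.00171 = $1,447.7748516
Dunlea School District: $846,651.96 × 0.014 = $11,853.12744
Millbrook County: $846,651.96 × 0.00957 = $8,102.4592572
Total = $21,403.3615488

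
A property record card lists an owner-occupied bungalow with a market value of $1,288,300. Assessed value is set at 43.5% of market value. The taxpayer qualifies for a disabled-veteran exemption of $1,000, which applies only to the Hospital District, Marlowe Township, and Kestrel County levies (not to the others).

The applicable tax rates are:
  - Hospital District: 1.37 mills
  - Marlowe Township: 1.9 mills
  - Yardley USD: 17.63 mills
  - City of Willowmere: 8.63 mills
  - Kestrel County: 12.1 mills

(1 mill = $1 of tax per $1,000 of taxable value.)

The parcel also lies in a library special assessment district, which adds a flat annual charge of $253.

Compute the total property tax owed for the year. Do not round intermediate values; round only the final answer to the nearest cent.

$23,567.52

Assessed value = $1,288,300 × 0.435 = $560,410.5
Hospital District: ($560,410.5 − $1,000) × 0.00137 = $559,410.5 × 0.00137 = $766.392385
Marlowe Township: ($560,410.5 − $1,000) × 0.0019 = $559,410.5 × 0.0019 = $1,062.87995
Yardley USD: $560,410.5 × 0.01763 = $9,880.037115
City of Willowmere: $560,410.5 × 0.00863 = $4,836.342615
Kestrel County: ($560,410.5 − $1,000) × 0.0121 = $559,410.5 × 0.0121 = $6,768.86705
Levies subtotal = $23,314.519115
Total = $23,314.519115 + $253 = $23,567.519115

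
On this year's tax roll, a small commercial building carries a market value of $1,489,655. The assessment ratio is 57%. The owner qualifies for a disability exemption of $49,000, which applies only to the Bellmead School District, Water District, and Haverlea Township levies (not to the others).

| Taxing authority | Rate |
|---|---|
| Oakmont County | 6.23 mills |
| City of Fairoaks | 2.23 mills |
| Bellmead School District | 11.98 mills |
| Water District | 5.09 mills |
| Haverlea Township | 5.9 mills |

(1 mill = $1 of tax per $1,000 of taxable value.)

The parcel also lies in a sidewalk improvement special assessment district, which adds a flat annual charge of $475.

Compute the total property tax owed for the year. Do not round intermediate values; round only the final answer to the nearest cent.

Assessed value = $1,489,655 × 0.57 = $849,103.35
Oakmont County: $849,103.35 × 0.00623 = $5,289.9138705
City of Fairoaks: $849,103.35 × 0.00223 = $1,893.5004705
Bellmead School District: ($849,103.35 − $49,000) × 0.01198 = $800,103.35 × 0.01198 = $9,585.238133
Water District: ($849,103.35 − $49,000) × 0.00509 = $800,103.35 × 0.00509 = $4,072.5260515
Haverlea Township: ($849,103.35 − $49,000) × 0.0059 = $800,103.35 × 0.0059 = $4,720.609765
Levies subtotal = $25,561.7882905
Total = $25,561.7882905 + $475 = $26,036.7882905

$26,036.79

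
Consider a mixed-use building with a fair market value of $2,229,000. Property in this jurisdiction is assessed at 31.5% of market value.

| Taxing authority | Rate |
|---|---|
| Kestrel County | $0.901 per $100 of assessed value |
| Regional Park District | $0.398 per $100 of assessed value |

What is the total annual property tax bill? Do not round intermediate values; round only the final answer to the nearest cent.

$9,120.73

Assessed value = $2,229,000 × 0.315 = $702,135
Kestrel County: $702,135 × 0.00901 = $6,326.23635
Regional Park District: $702,135 × 0.00398 = $2,794.4973
Total = $6,326.23635 + $2,794.4973 = $9,120.73365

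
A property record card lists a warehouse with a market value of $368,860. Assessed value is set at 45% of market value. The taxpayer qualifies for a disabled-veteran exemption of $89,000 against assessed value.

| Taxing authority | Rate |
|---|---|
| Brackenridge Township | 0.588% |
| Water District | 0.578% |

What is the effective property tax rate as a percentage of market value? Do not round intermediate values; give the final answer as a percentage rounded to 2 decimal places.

Assessed value = $368,860 × 0.45 = $165,987
Taxable value = $165,987 − $89,000 = $76,987
Brackenridge Township: $76,987 × 0.00588 = $452.68356
Water District: $76,987 × 0.00578 = $444.98486
Total tax = $897.66842
Effective rate = $897.66842 ÷ $368,860 = 0.24% of market value

0.24%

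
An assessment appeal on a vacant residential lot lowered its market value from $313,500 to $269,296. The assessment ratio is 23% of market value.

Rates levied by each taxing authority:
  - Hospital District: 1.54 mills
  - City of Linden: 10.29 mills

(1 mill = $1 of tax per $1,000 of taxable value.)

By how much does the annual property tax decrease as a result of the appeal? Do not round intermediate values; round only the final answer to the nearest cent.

$120.27

Old assessed value = $313,500 × 0.23 = $72,105
New assessed value = $269,296 × 0.23 = $61,938.08
Combined rate = 0.00154 + 0.01029 = 0.01183
Old tax = $72,105 × 0.01183 = $853.00215
New tax = $61,938.08 × 0.01183 = $732.7274864
Reduction = $853.00215 − $732.7274864 = $120.2746636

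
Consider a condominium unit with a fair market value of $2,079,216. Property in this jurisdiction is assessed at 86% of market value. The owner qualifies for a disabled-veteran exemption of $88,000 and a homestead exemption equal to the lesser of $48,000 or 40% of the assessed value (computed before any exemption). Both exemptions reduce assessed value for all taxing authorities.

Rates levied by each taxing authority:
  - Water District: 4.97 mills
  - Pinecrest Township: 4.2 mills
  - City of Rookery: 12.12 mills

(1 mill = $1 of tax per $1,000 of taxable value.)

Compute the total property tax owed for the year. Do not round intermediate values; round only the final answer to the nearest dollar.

$35,174

Assessed value = $2,079,216 × 0.86 = $1,788,125.76
Homestead exemption = min($48,000, 40% × $1,788,125.76) = min($48,000, $715,250.304) = $48,000 (dollar cap binds)
Taxable value = $1,788,125.76 − $88,000 − $48,000 = $1,652,125.76
Water District: $1,652,125.76 × 0.00497 = $8,211.0650272
Pinecrest Township: $1,652,125.76 × 0.0042 = $6,938.928192
City of Rookery: $1,652,125.76 × 0.01212 = $20,023.7642112
Total = $35,173.7574304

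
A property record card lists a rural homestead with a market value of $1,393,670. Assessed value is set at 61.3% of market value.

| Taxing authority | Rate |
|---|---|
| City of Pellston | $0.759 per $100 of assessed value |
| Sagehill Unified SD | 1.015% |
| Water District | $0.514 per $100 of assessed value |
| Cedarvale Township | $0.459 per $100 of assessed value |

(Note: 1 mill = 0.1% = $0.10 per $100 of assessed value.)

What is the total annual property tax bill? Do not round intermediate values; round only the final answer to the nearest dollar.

Assessed value = $1,393,670 × 0.613 = $854,319.71
City of Pellston: $854,319.71 × 0.00759 = $6,484.2865989
Sagehill Unified SD: $854,319.71 × 0.01015 = $8,671.3450565
Water District: $854,319.71 × 0.00514 = $4,391.2033094
Cedarvale Township: $854,319.71 × 0.00459 = $3,921.3274689
Total = $23,468.1624337

$23,468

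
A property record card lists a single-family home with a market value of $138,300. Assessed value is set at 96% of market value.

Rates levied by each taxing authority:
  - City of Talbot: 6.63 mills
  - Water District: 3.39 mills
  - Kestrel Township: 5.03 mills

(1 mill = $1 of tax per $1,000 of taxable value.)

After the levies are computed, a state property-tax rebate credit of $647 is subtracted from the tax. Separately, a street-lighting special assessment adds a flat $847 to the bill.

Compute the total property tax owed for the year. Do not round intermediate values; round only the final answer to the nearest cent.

$2,198.16

Assessed value = $138,300 × 0.96 = $132,768
City of Talbot: $132,768 × 0.00663 = $880.25184
Water District: $132,768 × 0.00339 = $450.08352
Kestrel Township: $132,768 × 0.00503 = $667.82304
Levies subtotal = $1,998.1584
After credit = $1,998.1584 − $647 = $1,351.1584
Total = $1,351.1584 + $847 = $2,198.1584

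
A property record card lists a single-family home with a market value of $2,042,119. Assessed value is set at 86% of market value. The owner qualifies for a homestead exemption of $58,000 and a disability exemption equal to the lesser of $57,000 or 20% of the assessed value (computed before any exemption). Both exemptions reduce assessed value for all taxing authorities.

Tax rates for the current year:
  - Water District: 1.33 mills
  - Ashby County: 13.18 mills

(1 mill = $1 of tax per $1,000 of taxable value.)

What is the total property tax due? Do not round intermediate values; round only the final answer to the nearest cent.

Assessed value = $2,042,119 × 0.86 = $1,756,222.34
Disability exemption = min($57,000, 20% × $1,756,222.34) = min($57,000, $351,244.468) = $57,000 (dollar cap binds)
Taxable value = $1,756,222.34 − $58,000 − $57,000 = $1,641,222.34
Water District: $1,641,222.34 × 0.00133 = $2,182.8257122
Ashby County: $1,641,222.34 × 0.01318 = $21,631.3104412
Total = $23,814.1361534

$23,814.14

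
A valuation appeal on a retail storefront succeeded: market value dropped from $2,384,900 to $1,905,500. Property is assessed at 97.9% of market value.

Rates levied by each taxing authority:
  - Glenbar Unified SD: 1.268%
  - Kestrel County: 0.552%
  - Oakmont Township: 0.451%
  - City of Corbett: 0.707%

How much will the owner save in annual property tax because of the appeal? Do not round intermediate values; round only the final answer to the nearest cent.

Old assessed value = $2,384,900 × 0.979 = $2,334,817.1
New assessed value = $1,905,500 × 0.979 = $1,865,484.5
Combined rate = 0.01268 + 0.00552 + 0.00451 + 0.00707 = 0.02978
Old tax = $2,334,817.1 × 0.02978 = $69,530.853238
New tax = $1,865,484.5 × 0.02978 = $55,554.12841
Reduction = $69,530.853238 − $55,554.12841 = $13,976.724828

$13,976.72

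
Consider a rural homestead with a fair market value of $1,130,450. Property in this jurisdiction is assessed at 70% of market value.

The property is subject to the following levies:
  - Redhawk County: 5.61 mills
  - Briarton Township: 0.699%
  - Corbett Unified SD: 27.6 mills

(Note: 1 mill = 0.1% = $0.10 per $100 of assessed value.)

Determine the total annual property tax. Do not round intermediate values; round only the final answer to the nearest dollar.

$31,811

Assessed value = $1,130,450 × 0.7 = $791,315
Redhawk County: $791,315 × 0.00561 = $4,439.27715
Briarton Township: $791,315 × 0.00699 = $5,531.29185
Corbett Unified SD: $791,315 × 0.0276 = $21,840.294
Total = $31,810.863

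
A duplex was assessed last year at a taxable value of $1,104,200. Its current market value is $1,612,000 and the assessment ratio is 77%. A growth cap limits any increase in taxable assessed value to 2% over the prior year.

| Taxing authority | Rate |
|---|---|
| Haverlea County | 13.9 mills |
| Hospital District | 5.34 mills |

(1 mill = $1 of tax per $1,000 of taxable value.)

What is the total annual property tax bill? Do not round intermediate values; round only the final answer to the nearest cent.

$21,669.70

Uncapped assessed value = $1,612,000 × 0.77 = $1,241,240
Cap limit = $1,104,200 × 1.02 = $1,126,284
Taxable assessed value = min($1,241,240, $1,126,284) = $1,126,284 (cap binds)
Haverlea County: $1,126,284 × 0.0139 = $15,655.3476
Hospital District: $1,126,284 × 0.00534 = $6,014.35656
Total = $21,669.70416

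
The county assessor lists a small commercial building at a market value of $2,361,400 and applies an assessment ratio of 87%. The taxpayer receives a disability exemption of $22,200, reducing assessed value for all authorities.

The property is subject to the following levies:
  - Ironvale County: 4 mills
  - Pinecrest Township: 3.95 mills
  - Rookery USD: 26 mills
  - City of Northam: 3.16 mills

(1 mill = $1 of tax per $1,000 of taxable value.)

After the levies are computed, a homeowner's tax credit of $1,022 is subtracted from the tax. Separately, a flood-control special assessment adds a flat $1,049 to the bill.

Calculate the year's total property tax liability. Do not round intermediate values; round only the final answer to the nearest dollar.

Assessed value = $2,361,400 × 0.87 = $2,054,418
Taxable value = $2,054,418 − $22,200 = $2,032,218
Ironvale County: $2,032,218 × 0.004 = $8,128.872
Pinecrest Township: $2,032,218 × 0.00395 = $8,027.2611
Rookery USD: $2,032,218 × 0.026 = $52,837.668
City of Northam: $2,032,218 × 0.00316 = $6,421.80888
Levies subtotal = $75,415.60998
After credit = $75,415.60998 − $1,022 = $74,393.60998
Total = $74,393.60998 + $1,049 = $75,442.60998

$75,443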